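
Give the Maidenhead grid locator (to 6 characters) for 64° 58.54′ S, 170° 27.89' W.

AC45sa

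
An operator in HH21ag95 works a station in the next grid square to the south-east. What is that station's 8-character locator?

Longitude extended square 9; +1 → 10, wraps to 0, carry into subsquare.
Longitude subsquare a = 0; +1 → 1 = b.
Latitude extended square 5; −1 → 4.

HH21bg04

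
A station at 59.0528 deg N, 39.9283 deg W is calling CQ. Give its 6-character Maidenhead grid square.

HO09ab

Offset from 180°W / 90°S: lon 140.0717°, lat 149.0528°.
Field: 140.0717/20 → 7 → H, 149.0528/10 → 14 → O; chars HO.
Square: 0.0717/2 → 0, 9.0528/1 → 9; chars 09.
Subsquare: 0.0717/0.0833333 → 0 → a, 0.0528/0.0416667 → 1 → b; chars ab.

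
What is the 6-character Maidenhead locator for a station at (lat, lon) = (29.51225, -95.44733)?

EL29gm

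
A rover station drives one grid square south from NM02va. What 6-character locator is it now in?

NM01vx

Latitude subsquare a = 0; −1 → -1, wraps to 23 = x, carry into square.
Latitude square 2; −1 → 1.
The longitude characters are unchanged.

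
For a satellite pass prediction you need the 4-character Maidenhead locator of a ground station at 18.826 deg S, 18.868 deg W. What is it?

IH01

Offset from 180°W / 90°S: lon 161.13°, lat 71.17°.
Field (20°×10°, letters A–R): lon ⌊161.13/20⌋ = 8 → I; lat ⌊71.17/10⌋ = 7 → H.
Square (2°×1°, digits 0–9): lon ⌊1.13/2⌋ = 0; lat ⌊1.17/1⌋ = 1.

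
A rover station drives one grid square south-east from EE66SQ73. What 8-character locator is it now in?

EE66sq82

Longitude extended square 7; +1 → 8.
Latitude extended square 3; −1 → 2.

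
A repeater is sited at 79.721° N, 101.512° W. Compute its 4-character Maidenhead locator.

DQ99

Add 180° to longitude and 90° to latitude: 78.49, 169.72.
Field: lon ⌊78.49/20⌋ = 3 → D; lat ⌊169.72/10⌋ = 16 → Q.
Square: lon ⌊18.49/2⌋ = 9; lat ⌊9.72/1⌋ = 9.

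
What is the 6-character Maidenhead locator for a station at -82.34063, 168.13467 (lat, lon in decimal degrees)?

RA47bp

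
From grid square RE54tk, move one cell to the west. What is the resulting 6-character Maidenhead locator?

RE54sk

Longitude subsquare t = 19; −1 → 18 = s.
The latitude characters are unchanged.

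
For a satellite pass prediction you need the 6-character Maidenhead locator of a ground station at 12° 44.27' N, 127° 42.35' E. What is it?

PK32ur

Offset from 180°W / 90°S: lon 307.7058°, lat 102.7378°.
Field: 307.7058/20 → 15 → P, 102.7378/10 → 10 → K; chars PK.
Square: 7.7058/2 → 3, 2.7378/1 → 2; chars 32.
Subsquare: 1.7058/0.0833333 → 20 → u, 0.7378/0.0416667 → 17 → r; chars ur.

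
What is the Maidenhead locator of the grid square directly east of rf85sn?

RF85tn

Longitude subsquare s = 18; +1 → 19 = t.
The latitude characters are unchanged.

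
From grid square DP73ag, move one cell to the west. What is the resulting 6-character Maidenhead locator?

Longitude subsquare a = 0; −1 → -1, wraps to 23 = x, carry into square.
Longitude square 7; −1 → 6.
The latitude characters are unchanged.

DP63xg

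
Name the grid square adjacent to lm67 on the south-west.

LM56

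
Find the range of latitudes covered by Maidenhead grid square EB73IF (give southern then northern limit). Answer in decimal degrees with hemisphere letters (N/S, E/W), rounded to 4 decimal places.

Field E=4, B=1: +4·20° lon, +1·10° lat → SW at lon -100°, lat -80°.
Square 7, 3: +7·2° lon, +3·1° lat → SW at lon -86°, lat -77°.
Subsquare i=8, f=5: +8·0.0833333° lon, +5·0.0416667° lat → SW at lon -85.3333°, lat -76.7917°.
Cell spans 0.0833333° lon × 0.0416667° lat.
south 76.7917° S, north 76.7500° S.

76.7917° S, 76.7500° S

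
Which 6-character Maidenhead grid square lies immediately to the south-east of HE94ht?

HE94is

Longitude subsquare h = 7; +1 → 8 = i.
Latitude subsquare t = 19; −1 → 18 = s.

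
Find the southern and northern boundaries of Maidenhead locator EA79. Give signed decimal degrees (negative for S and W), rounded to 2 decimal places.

-81.00, -80.00

Field E=4, A=0: +4·20° lon, +0·10° lat → SW at lon -100°, lat -90°.
Square 7, 9: +7·2° lon, +9·1° lat → SW at lon -86°, lat -81°.
Cell spans 2° lon × 1° lat.
south -81.00, north -80.00.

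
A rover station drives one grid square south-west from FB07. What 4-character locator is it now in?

EB96

Longitude square 0; −1 → -1, wraps to 9, carry into field.
Longitude field F = 5; −1 → 4 = E.
Latitude square 7; −1 → 6.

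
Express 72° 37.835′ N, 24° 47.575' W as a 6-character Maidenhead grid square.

HQ72op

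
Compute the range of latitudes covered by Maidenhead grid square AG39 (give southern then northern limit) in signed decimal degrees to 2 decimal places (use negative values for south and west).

-21.00, -20.00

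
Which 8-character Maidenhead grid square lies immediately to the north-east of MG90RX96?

MG90sx07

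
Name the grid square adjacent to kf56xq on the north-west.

KF56wr

Longitude subsquare x = 23; −1 → 22 = w.
Latitude subsquare q = 16; +1 → 17 = r.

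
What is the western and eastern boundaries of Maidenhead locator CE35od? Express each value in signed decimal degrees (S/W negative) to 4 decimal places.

-132.8333, -132.7500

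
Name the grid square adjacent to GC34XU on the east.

Longitude subsquare x = 23; +1 → 24, wraps to 0 = a, carry into square.
Longitude square 3; +1 → 4.
The latitude characters are unchanged.

GC44au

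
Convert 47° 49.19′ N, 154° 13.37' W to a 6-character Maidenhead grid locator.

BN27vt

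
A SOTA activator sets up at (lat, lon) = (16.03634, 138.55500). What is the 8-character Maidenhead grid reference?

Shift to the Maidenhead origin (180°W, 90°S): lon 318.55500, lat 106.03634.
Field: lon ⌊318.55500/20⌋ = 15 → P; lat ⌊106.03634/10⌋ = 10 → K.
Square: lon ⌊18.55500/2⌋ = 9; lat ⌊6.03634/1⌋ = 6.
Subsquare: lon ⌊0.55500/0.0833333⌋ = 6 → g; lat ⌊0.03634/0.0416667⌋ = 0 → a.
Extended square: lon ⌊0.05500/0.00833333⌋ = 6; lat ⌊0.03634/0.00416667⌋ = 8.

PK96ga68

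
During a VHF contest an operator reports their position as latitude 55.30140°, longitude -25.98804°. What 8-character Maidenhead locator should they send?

HO75ah12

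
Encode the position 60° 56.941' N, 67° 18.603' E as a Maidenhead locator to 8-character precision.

Add 180° to longitude and 90° to latitude: 247.31005, 150.94902.
Field: lon ⌊247.31005/20⌋ = 12 → M; lat ⌊150.94902/10⌋ = 15 → P.
Square: lon ⌊7.31005/2⌋ = 3; lat ⌊0.94902/1⌋ = 0.
Subsquare: lon ⌊1.31005/0.0833333⌋ = 15 → p; lat ⌊0.94902/0.0416667⌋ = 22 → w.
Extended square: lon ⌊0.06005/0.00833333⌋ = 7; lat ⌊0.03235/0.00416667⌋ = 7.

MP30pw77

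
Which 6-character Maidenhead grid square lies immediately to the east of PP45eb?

Longitude subsquare e = 4; +1 → 5 = f.
The latitude characters are unchanged.

PP45fb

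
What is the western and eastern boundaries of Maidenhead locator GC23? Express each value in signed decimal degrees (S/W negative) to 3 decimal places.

-56.000, -54.000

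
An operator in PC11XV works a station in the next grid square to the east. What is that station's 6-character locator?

Longitude subsquare x = 23; +1 → 24, wraps to 0 = a, carry into square.
Longitude square 1; +1 → 2.
The latitude characters are unchanged.

PC21av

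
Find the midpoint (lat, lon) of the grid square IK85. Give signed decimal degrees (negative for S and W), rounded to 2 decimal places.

Field I=8, K=10: +8·20° lon, +10·10° lat → SW at lon -20°, lat 10°.
Square 8, 5: +8·2° lon, +5·1° lat → SW at lon -4°, lat 15°.
Cell spans 2° lon × 1° lat. Centre is SW corner plus half of each.
latitude 15.50, longitude -3.00.

15.50, -3.00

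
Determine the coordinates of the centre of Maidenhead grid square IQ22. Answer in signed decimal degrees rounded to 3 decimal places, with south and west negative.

72.500, -15.000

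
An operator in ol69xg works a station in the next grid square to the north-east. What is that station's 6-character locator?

Longitude subsquare x = 23; +1 → 24, wraps to 0 = a, carry into square.
Longitude square 6; +1 → 7.
Latitude subsquare g = 6; +1 → 7 = h.

OL79ah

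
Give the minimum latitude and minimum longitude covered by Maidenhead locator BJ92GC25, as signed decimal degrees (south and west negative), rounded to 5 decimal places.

Field B=1, J=9: +1·20° lon, +9·10° lat → SW at lon -160°, lat 0°.
Square 9, 2: +9·2° lon, +2·1° lat → SW at lon -142°, lat 2°.
Subsquare g=6, c=2: +6·0.0833333° lon, +2·0.0416667° lat → SW at lon -141.5°, lat 2.08333°.
Extended square 2, 5: +2·0.00833333° lon, +5·0.00416667° lat → SW at lon -141.483°, lat 2.10417°.
latitude 2.10417, longitude -141.48333.

2.10417, -141.48333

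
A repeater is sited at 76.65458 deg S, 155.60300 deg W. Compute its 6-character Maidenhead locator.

BB23ei

Offset from 180°W / 90°S: lon 24.3970°, lat 13.3454°.
Field (20°×10°, letters A–R): 24.3970/20 → 1 → B, 13.3454/10 → 1 → B; chars BB.
Square (2°×1°, digits 0–9): 4.3970/2 → 2, 3.3454/1 → 3; chars 23.
Subsquare (5′×2.5′, letters a–x): 0.3970/0.0833333 → 4 → e, 0.3454/0.0416667 → 8 → i; chars ei.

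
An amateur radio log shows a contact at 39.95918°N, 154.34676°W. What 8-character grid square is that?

Add 180° to longitude and 90° to latitude: 25.65324, 129.95918.
Field: lon ⌊25.65324/20⌋ = 1 → B; lat ⌊129.95918/10⌋ = 12 → M.
Square: lon ⌊5.65324/2⌋ = 2; lat ⌊9.95918/1⌋ = 9.
Subsquare: lon ⌊1.65324/0.0833333⌋ = 19 → t; lat ⌊0.95918/0.0416667⌋ = 23 → x.
Extended square: lon ⌊0.06991/0.00833333⌋ = 8; lat ⌊0.00085/0.00416667⌋ = 0.

BM29tx80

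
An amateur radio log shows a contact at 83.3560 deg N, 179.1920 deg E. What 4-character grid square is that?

Offset from 180°W / 90°S: lon 359.19°, lat 173.36°.
Field (20°×10°, letters A–R): 359.19/20 → 17 → R, 173.36/10 → 17 → R; chars RR.
Square (2°×1°, digits 0–9): 19.19/2 → 9, 3.36/1 → 3; chars 93.

RR93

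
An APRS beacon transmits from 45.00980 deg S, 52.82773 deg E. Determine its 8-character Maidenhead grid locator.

LE64jx97

Offset from 180°W / 90°S: lon 232.82773°, lat 44.99020°.
Field: 232.82773/20 → 11 → L, 44.99020/10 → 4 → E; chars LE.
Square: 12.82773/2 → 6, 4.99020/1 → 4; chars 64.
Subsquare: 0.82773/0.0833333 → 9 → j, 0.99020/0.0416667 → 23 → x; chars jx.
Extended square: 0.07773/0.00833333 → 9, 0.03187/0.00416667 → 7; chars 97.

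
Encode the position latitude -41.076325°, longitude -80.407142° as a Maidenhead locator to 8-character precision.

Offset from 180°W / 90°S: lon 99.59286°, lat 48.92368°.
Field: lon ⌊99.59286/20⌋ = 4 → E; lat ⌊48.92368/10⌋ = 4 → E.
Square: lon ⌊19.59286/2⌋ = 9; lat ⌊8.92368/1⌋ = 8.
Subsquare: lon ⌊1.59286/0.0833333⌋ = 19 → t; lat ⌊0.92368/0.0416667⌋ = 22 → w.
Extended square: lon ⌊0.00952/0.00833333⌋ = 1; lat ⌊0.00701/0.00416667⌋ = 1.

EE98tw11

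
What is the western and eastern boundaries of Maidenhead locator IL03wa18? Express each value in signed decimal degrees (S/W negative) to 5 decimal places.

Field I=8, L=11: +8·20° lon, +11·10° lat → SW at lon -20°, lat 20°.
Square 0, 3: +0·2° lon, +3·1° lat → SW at lon -20°, lat 23°.
Subsquare w=22, a=0: +22·0.0833333° lon, +0·0.0416667° lat → SW at lon -18.1667°, lat 23°.
Extended square 1, 8: +1·0.00833333° lon, +8·0.00416667° lat → SW at lon -18.1583°, lat 23.0333°.
Cell spans 0.00833333° lon × 0.00416667° lat.
west -18.15833, east -18.15000.

-18.15833, -18.15000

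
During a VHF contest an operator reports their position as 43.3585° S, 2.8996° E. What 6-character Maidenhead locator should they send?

JE16kp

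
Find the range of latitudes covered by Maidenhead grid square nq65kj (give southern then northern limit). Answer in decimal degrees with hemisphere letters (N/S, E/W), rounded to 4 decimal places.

Field N=13, Q=16: +13·20° lon, +16·10° lat → SW at lon 80°, lat 70°.
Square 6, 5: +6·2° lon, +5·1° lat → SW at lon 92°, lat 75°.
Subsquare k=10, j=9: +10·0.0833333° lon, +9·0.0416667° lat → SW at lon 92.8333°, lat 75.375°.
Cell spans 0.0833333° lon × 0.0416667° lat.
south 75.3750° N, north 75.4167° N.

75.3750° N, 75.4167° N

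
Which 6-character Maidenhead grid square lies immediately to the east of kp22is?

KP22js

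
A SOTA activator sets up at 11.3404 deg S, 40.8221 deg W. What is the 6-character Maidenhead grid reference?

Offset from 180°W / 90°S: lon 139.1779°, lat 78.6596°.
Field (20°×10°, letters A–R): lon ⌊139.1779/20⌋ = 6 → G; lat ⌊78.6596/10⌋ = 7 → H.
Square (2°×1°, digits 0–9): lon ⌊19.1779/2⌋ = 9; lat ⌊8.6596/1⌋ = 8.
Subsquare (5′×2.5′, letters a–x): lon ⌊1.1779/0.0833333⌋ = 14 → o; lat ⌊0.6596/0.0416667⌋ = 15 → p.

GH98op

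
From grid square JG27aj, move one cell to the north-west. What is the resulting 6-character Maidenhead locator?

JG17xk

Longitude subsquare a = 0; −1 → -1, wraps to 23 = x, carry into square.
Longitude square 2; −1 → 1.
Latitude subsquare j = 9; +1 → 10 = k.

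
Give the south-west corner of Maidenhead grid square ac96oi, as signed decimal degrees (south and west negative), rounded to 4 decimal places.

-63.6667, -160.8333

Field A=0, C=2: +0·20° lon, +2·10° lat → SW at lon -180°, lat -70°.
Square 9, 6: +9·2° lon, +6·1° lat → SW at lon -162°, lat -64°.
Subsquare o=14, i=8: +14·0.0833333° lon, +8·0.0416667° lat → SW at lon -160.833°, lat -63.6667°.
latitude -63.6667, longitude -160.8333.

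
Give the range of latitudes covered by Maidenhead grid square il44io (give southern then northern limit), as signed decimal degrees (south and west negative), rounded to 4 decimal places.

24.5833, 24.6250

Field I=8, L=11: +8·20° lon, +11·10° lat → SW at lon -20°, lat 20°.
Square 4, 4: +4·2° lon, +4·1° lat → SW at lon -12°, lat 24°.
Subsquare i=8, o=14: +8·0.0833333° lon, +14·0.0416667° lat → SW at lon -11.3333°, lat 24.5833°.
Cell spans 0.0833333° lon × 0.0416667° lat.
south 24.5833, north 24.6250.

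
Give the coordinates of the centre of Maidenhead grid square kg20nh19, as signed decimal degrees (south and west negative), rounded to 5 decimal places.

-29.66875, 25.09583

Field K=10, G=6: +10·20° lon, +6·10° lat → SW at lon 20°, lat -30°.
Square 2, 0: +2·2° lon, +0·1° lat → SW at lon 24°, lat -30°.
Subsquare n=13, h=7: +13·0.0833333° lon, +7·0.0416667° lat → SW at lon 25.0833°, lat -29.7083°.
Extended square 1, 9: +1·0.00833333° lon, +9·0.00416667° lat → SW at lon 25.0917°, lat -29.6708°.
Cell spans 0.00833333° lon × 0.00416667° lat. Centre is SW corner plus half of each.
latitude -29.66875, longitude 25.09583.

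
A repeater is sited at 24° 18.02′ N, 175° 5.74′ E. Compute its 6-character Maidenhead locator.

Offset from 180°W / 90°S: lon 355.0957°, lat 114.3003°.
Field: 355.0957/20 → 17 → R, 114.3003/10 → 11 → L; chars RL.
Square: 15.0957/2 → 7, 4.3003/1 → 4; chars 74.
Subsquare: 1.0957/0.0833333 → 13 → n, 0.3003/0.0416667 → 7 → h; chars nh.

RL74nh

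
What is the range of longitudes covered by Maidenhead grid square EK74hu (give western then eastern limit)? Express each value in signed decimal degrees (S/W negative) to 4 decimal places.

Field E=4, K=10: +4·20° lon, +10·10° lat → SW at lon -100°, lat 10°.
Square 7, 4: +7·2° lon, +4·1° lat → SW at lon -86°, lat 14°.
Subsquare h=7, u=20: +7·0.0833333° lon, +20·0.0416667° lat → SW at lon -85.4167°, lat 14.8333°.
Cell spans 0.0833333° lon × 0.0416667° lat.
west -85.4167, east -85.3333.

-85.4167, -85.3333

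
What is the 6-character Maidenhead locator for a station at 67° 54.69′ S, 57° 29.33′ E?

LC82rc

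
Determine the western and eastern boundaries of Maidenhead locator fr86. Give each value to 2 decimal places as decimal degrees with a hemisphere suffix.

Field F=5, R=17: +5·20° lon, +17·10° lat → SW at lon -80°, lat 80°.
Square 8, 6: +8·2° lon, +6·1° lat → SW at lon -64°, lat 86°.
Cell spans 2° lon × 1° lat.
west 64.00° W, east 62.00° W.

64.00° W, 62.00° W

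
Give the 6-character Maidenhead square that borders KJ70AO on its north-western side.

Longitude subsquare a = 0; −1 → -1, wraps to 23 = x, carry into square.
Longitude square 7; −1 → 6.
Latitude subsquare o = 14; +1 → 15 = p.

KJ60xp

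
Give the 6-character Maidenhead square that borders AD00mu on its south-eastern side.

Longitude subsquare m = 12; +1 → 13 = n.
Latitude subsquare u = 20; −1 → 19 = t.

AD00nt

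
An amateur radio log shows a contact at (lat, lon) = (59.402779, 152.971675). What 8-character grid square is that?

Offset from 180°W / 90°S: lon 332.97168°, lat 149.40278°.
Field: lon ⌊332.97168/20⌋ = 16 → Q; lat ⌊149.40278/10⌋ = 14 → O.
Square: lon ⌊12.97168/2⌋ = 6; lat ⌊9.40278/1⌋ = 9.
Subsquare: lon ⌊0.97168/0.0833333⌋ = 11 → l; lat ⌊0.40278/0.0416667⌋ = 9 → j.
Extended square: lon ⌊0.05501/0.00833333⌋ = 6; lat ⌊0.02778/0.00416667⌋ = 6.

QO69lj66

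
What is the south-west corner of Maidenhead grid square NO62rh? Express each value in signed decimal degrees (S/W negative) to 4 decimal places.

Field N=13, O=14: +13·20° lon, +14·10° lat → SW at lon 80°, lat 50°.
Square 6, 2: +6·2° lon, +2·1° lat → SW at lon 92°, lat 52°.
Subsquare r=17, h=7: +17·0.0833333° lon, +7·0.0416667° lat → SW at lon 93.4167°, lat 52.2917°.
latitude 52.2917, longitude 93.4167.

52.2917, 93.4167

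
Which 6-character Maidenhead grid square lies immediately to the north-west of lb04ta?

Longitude subsquare t = 19; −1 → 18 = s.
Latitude subsquare a = 0; +1 → 1 = b.

LB04sb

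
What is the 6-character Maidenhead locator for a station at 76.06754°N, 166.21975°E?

Add 180° to longitude and 90° to latitude: 346.2197, 166.0675.
Field: lon ⌊346.2197/20⌋ = 17 → R; lat ⌊166.0675/10⌋ = 16 → Q.
Square: lon ⌊6.2197/2⌋ = 3; lat ⌊6.0675/1⌋ = 6.
Subsquare: lon ⌊0.2197/0.0833333⌋ = 2 → c; lat ⌊0.0675/0.0416667⌋ = 1 → b.

RQ36cb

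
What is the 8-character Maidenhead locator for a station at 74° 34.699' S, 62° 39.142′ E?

MB15hk81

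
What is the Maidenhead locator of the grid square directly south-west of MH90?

MG89

Longitude square 9; −1 → 8.
Latitude square 0; −1 → -1, wraps to 9, carry into field.
Latitude field H = 7; −1 → 6 = G.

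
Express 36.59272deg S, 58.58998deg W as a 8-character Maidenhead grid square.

GF03qj97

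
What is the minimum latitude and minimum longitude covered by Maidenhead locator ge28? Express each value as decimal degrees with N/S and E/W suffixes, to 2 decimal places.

Field G=6, E=4: +6·20° lon, +4·10° lat → SW at lon -60°, lat -50°.
Square 2, 8: +2·2° lon, +8·1° lat → SW at lon -56°, lat -42°.
latitude 42.00° S, longitude 56.00° W.

42.00° S, 56.00° W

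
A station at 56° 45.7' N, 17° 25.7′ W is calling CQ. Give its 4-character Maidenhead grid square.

Shift to the Maidenhead origin (180°W, 90°S): lon 162.57, lat 146.76.
Field (20°×10°, letters A–R): lon ⌊162.57/20⌋ = 8 → I; lat ⌊146.76/10⌋ = 14 → O.
Square (2°×1°, digits 0–9): lon ⌊2.57/2⌋ = 1; lat ⌊6.76/1⌋ = 6.

IO16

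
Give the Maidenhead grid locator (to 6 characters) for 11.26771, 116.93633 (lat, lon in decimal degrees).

Shift to the Maidenhead origin (180°W, 90°S): lon 296.9363, lat 101.2677.
Field: 296.9363/20 → 14 → O, 101.2677/10 → 10 → K; chars OK.
Square: 16.9363/2 → 8, 1.2677/1 → 1; chars 81.
Subsquare: 0.9363/0.0833333 → 11 → l, 0.2677/0.0416667 → 6 → g; chars lg.

OK81lg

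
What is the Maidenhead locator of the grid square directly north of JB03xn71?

JB03xn72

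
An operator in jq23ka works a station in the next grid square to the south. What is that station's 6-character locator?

JQ22kx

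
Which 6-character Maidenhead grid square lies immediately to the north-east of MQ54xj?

Longitude subsquare x = 23; +1 → 24, wraps to 0 = a, carry into square.
Longitude square 5; +1 → 6.
Latitude subsquare j = 9; +1 → 10 = k.

MQ64ak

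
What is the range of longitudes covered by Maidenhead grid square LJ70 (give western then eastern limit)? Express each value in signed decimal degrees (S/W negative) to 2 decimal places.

54.00, 56.00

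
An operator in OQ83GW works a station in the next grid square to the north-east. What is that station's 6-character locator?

OQ83hx

Longitude subsquare g = 6; +1 → 7 = h.
Latitude subsquare w = 22; +1 → 23 = x.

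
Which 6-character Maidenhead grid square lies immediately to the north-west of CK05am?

BK95xn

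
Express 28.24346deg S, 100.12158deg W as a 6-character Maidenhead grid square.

DG91ws

Add 180° to longitude and 90° to latitude: 79.8784, 61.7565.
Field: 79.8784/20 → 3 → D, 61.7565/10 → 6 → G; chars DG.
Square: 19.8784/2 → 9, 1.7565/1 → 1; chars 91.
Subsquare: 1.8784/0.0833333 → 22 → w, 0.7565/0.0416667 → 18 → s; chars ws.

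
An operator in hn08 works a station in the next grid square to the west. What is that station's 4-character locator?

GN98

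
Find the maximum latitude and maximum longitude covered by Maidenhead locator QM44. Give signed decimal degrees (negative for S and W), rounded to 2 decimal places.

Field Q=16, M=12: +16·20° lon, +12·10° lat → SW at lon 140°, lat 30°.
Square 4, 4: +4·2° lon, +4·1° lat → SW at lon 148°, lat 34°.
Cell spans 2° lon × 1° lat. NE corner is SW corner plus one full cell.
latitude 35.00, longitude 150.00.

35.00, 150.00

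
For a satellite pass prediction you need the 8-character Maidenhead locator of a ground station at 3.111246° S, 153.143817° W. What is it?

Shift to the Maidenhead origin (180°W, 90°S): lon 26.85618, lat 86.88875.
Field: 26.85618/20 → 1 → B, 86.88875/10 → 8 → I; chars BI.
Square: 6.85618/2 → 3, 6.88875/1 → 6; chars 36.
Subsquare: 0.85618/0.0833333 → 10 → k, 0.88875/0.0416667 → 21 → v; chars kv.
Extended square: 0.02285/0.00833333 → 2, 0.01375/0.00416667 → 3; chars 23.

BI36kv23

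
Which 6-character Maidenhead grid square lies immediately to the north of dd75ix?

DD76ia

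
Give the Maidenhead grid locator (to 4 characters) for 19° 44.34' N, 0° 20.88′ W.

IK99

Add 180° to longitude and 90° to latitude: 179.65, 109.74.
Field: 179.65/20 → 8 → I, 109.74/10 → 10 → K; chars IK.
Square: 19.65/2 → 9, 9.74/1 → 9; chars 99.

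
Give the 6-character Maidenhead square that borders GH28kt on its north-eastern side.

GH28lu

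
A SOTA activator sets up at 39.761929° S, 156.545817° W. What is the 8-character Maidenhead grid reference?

Shift to the Maidenhead origin (180°W, 90°S): lon 23.45418, lat 50.23807.
Field: 23.45418/20 → 1 → B, 50.23807/10 → 5 → F; chars BF.
Square: 3.45418/2 → 1, 0.23807/1 → 0; chars 10.
Subsquare: 1.45418/0.0833333 → 17 → r, 0.23807/0.0416667 → 5 → f; chars rf.
Extended square: 0.03752/0.00833333 → 4, 0.02974/0.00416667 → 7; chars 47.

BF10rf47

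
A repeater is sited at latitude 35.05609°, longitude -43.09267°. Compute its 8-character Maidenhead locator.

Shift to the Maidenhead origin (180°W, 90°S): lon 136.90733, lat 125.05609.
Field (20°×10°, letters A–R): lon ⌊136.90733/20⌋ = 6 → G; lat ⌊125.05609/10⌋ = 12 → M.
Square (2°×1°, digits 0–9): lon ⌊16.90733/2⌋ = 8; lat ⌊5.05609/1⌋ = 5.
Subsquare (5′×2.5′, letters a–x): lon ⌊0.90733/0.0833333⌋ = 10 → k; lat ⌊0.05609/0.0416667⌋ = 1 → b.
Extended square (30″×15″, digits 0–9): lon ⌊0.07400/0.00833333⌋ = 8; lat ⌊0.01442/0.00416667⌋ = 3.

GM85kb83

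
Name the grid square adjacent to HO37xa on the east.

HO47aa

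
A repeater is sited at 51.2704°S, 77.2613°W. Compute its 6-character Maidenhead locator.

FD18ir

Add 180° to longitude and 90° to latitude: 102.7387, 38.7296.
Field (20°×10°, letters A–R): 102.7387/20 → 5 → F, 38.7296/10 → 3 → D; chars FD.
Square (2°×1°, digits 0–9): 2.7387/2 → 1, 8.7296/1 → 8; chars 18.
Subsquare (5′×2.5′, letters a–x): 0.7387/0.0833333 → 8 → i, 0.7296/0.0416667 → 17 → r; chars ir.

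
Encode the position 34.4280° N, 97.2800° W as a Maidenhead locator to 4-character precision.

Offset from 180°W / 90°S: lon 82.72°, lat 124.43°.
Field: lon ⌊82.72/20⌋ = 4 → E; lat ⌊124.43/10⌋ = 12 → M.
Square: lon ⌊2.72/2⌋ = 1; lat ⌊4.43/1⌋ = 4.

EM14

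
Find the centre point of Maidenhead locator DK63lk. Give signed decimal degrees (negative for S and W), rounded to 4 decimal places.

Field D=3, K=10: +3·20° lon, +10·10° lat → SW at lon -120°, lat 10°.
Square 6, 3: +6·2° lon, +3·1° lat → SW at lon -108°, lat 13°.
Subsquare l=11, k=10: +11·0.0833333° lon, +10·0.0416667° lat → SW at lon -107.083°, lat 13.4167°.
Cell spans 0.0833333° lon × 0.0416667° lat. Centre is SW corner plus half of each.
latitude 13.4375, longitude -107.0417.

13.4375, -107.0417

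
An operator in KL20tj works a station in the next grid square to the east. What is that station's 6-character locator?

KL20uj

Longitude subsquare t = 19; +1 → 20 = u.
The latitude characters are unchanged.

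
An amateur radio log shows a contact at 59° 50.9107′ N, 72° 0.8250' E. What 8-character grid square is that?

Shift to the Maidenhead origin (180°W, 90°S): lon 252.01375, lat 149.84851.
Field: lon ⌊252.01375/20⌋ = 12 → M; lat ⌊149.84851/10⌋ = 14 → O.
Square: lon ⌊12.01375/2⌋ = 6; lat ⌊9.84851/1⌋ = 9.
Subsquare: lon ⌊0.01375/0.0833333⌋ = 0 → a; lat ⌊0.84851/0.0416667⌋ = 20 → u.
Extended square: lon ⌊0.01375/0.00833333⌋ = 1; lat ⌊0.01518/0.00416667⌋ = 3.

MO69au13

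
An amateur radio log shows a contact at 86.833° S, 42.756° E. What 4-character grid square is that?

LA13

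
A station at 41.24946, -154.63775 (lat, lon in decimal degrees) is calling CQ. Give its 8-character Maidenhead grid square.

BN21qf39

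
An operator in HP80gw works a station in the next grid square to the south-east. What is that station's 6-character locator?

HP80hv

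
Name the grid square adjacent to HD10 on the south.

Latitude square 0; −1 → -1, wraps to 9, carry into field.
Latitude field D = 3; −1 → 2 = C.
The longitude characters are unchanged.

HC19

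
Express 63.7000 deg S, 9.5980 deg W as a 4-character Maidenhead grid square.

Add 180° to longitude and 90° to latitude: 170.40, 26.30.
Field: 170.40/20 → 8 → I, 26.30/10 → 2 → C; chars IC.
Square: 10.40/2 → 5, 6.30/1 → 6; chars 56.

IC56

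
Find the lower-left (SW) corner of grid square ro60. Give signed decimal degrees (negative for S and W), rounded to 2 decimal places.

Field R=17, O=14: +17·20° lon, +14·10° lat → SW at lon 160°, lat 50°.
Square 6, 0: +6·2° lon, +0·1° lat → SW at lon 172°, lat 50°.
latitude 50.00, longitude 172.00.

50.00, 172.00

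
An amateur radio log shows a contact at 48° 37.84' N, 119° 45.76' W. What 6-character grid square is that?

DN08cp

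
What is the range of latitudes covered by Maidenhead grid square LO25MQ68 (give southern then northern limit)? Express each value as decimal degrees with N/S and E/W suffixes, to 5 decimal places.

55.70000° N, 55.70417° N

Field L=11, O=14: +11·20° lon, +14·10° lat → SW at lon 40°, lat 50°.
Square 2, 5: +2·2° lon, +5·1° lat → SW at lon 44°, lat 55°.
Subsquare m=12, q=16: +12·0.0833333° lon, +16·0.0416667° lat → SW at lon 45°, lat 55.6667°.
Extended square 6, 8: +6·0.00833333° lon, +8·0.00416667° lat → SW at lon 45.05°, lat 55.7°.
Cell spans 0.00833333° lon × 0.00416667° lat.
south 55.70000° N, north 55.70417° N.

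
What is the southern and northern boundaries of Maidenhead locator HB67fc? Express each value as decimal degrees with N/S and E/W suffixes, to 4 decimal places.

Field H=7, B=1: +7·20° lon, +1·10° lat → SW at lon -40°, lat -80°.
Square 6, 7: +6·2° lon, +7·1° lat → SW at lon -28°, lat -73°.
Subsquare f=5, c=2: +5·0.0833333° lon, +2·0.0416667° lat → SW at lon -27.5833°, lat -72.9167°.
Cell spans 0.0833333° lon × 0.0416667° lat.
south 72.9167° S, north 72.8750° S.

72.9167° S, 72.8750° S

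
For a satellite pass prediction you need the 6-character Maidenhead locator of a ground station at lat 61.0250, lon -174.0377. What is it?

AP21xa

Add 180° to longitude and 90° to latitude: 5.9623, 151.0250.
Field: lon ⌊5.9623/20⌋ = 0 → A; lat ⌊151.0250/10⌋ = 15 → P.
Square: lon ⌊5.9623/2⌋ = 2; lat ⌊1.0250/1⌋ = 1.
Subsquare: lon ⌊1.9623/0.0833333⌋ = 23 → x; lat ⌊0.0250/0.0416667⌋ = 0 → a.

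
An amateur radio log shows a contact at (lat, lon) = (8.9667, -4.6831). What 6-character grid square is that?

IJ78px

Shift to the Maidenhead origin (180°W, 90°S): lon 175.3169, lat 98.9667.
Field (20°×10°, letters A–R): lon ⌊175.3169/20⌋ = 8 → I; lat ⌊98.9667/10⌋ = 9 → J.
Square (2°×1°, digits 0–9): lon ⌊15.3169/2⌋ = 7; lat ⌊8.9667/1⌋ = 8.
Subsquare (5′×2.5′, letters a–x): lon ⌊1.3169/0.0833333⌋ = 15 → p; lat ⌊0.9667/0.0416667⌋ = 23 → x.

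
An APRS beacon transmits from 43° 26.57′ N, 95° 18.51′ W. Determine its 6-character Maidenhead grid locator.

Add 180° to longitude and 90° to latitude: 84.6915, 133.4428.
Field: lon ⌊84.6915/20⌋ = 4 → E; lat ⌊133.4428/10⌋ = 13 → N.
Square: lon ⌊4.6915/2⌋ = 2; lat ⌊3.4428/1⌋ = 3.
Subsquare: lon ⌊0.6915/0.0833333⌋ = 8 → i; lat ⌊0.4428/0.0416667⌋ = 10 → k.

EN23ik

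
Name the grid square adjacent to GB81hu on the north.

Latitude subsquare u = 20; +1 → 21 = v.
The longitude characters are unchanged.

GB81hv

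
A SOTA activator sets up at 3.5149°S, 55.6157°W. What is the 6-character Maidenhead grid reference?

Add 180° to longitude and 90° to latitude: 124.3843, 86.4851.
Field: lon ⌊124.3843/20⌋ = 6 → G; lat ⌊86.4851/10⌋ = 8 → I.
Square: lon ⌊4.3843/2⌋ = 2; lat ⌊6.4851/1⌋ = 6.
Subsquare: lon ⌊0.3843/0.0833333⌋ = 4 → e; lat ⌊0.4851/0.0416667⌋ = 11 → l.

GI26el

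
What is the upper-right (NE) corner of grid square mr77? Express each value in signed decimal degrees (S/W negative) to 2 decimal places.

88.00, 76.00

Field M=12, R=17: +12·20° lon, +17·10° lat → SW at lon 60°, lat 80°.
Square 7, 7: +7·2° lon, +7·1° lat → SW at lon 74°, lat 87°.
Cell spans 2° lon × 1° lat. NE corner is SW corner plus one full cell.
latitude 88.00, longitude 76.00.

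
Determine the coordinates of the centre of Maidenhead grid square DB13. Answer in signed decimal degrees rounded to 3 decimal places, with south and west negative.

-76.500, -117.000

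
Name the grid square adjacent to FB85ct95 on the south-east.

Longitude extended square 9; +1 → 10, wraps to 0, carry into subsquare.
Longitude subsquare c = 2; +1 → 3 = d.
Latitude extended square 5; −1 → 4.

FB85dt04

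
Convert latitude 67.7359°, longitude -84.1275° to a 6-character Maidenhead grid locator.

EP77wr

Add 180° to longitude and 90° to latitude: 95.8725, 157.7359.
Field (20°×10°, letters A–R): 95.8725/20 → 4 → E, 157.7359/10 → 15 → P; chars EP.
Square (2°×1°, digits 0–9): 15.8725/2 → 7, 7.7359/1 → 7; chars 77.
Subsquare (5′×2.5′, letters a–x): 1.8725/0.0833333 → 22 → w, 0.7359/0.0416667 → 17 → r; chars wr.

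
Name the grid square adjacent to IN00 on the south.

Latitude square 0; −1 → -1, wraps to 9, carry into field.
Latitude field N = 13; −1 → 12 = M.
The longitude characters are unchanged.

IM09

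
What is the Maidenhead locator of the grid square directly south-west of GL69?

GL58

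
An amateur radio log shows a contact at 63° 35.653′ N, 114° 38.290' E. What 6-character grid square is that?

OP73ho

Add 180° to longitude and 90° to latitude: 294.6382, 153.5942.
Field (20°×10°, letters A–R): 294.6382/20 → 14 → O, 153.5942/10 → 15 → P; chars OP.
Square (2°×1°, digits 0–9): 14.6382/2 → 7, 3.5942/1 → 3; chars 73.
Subsquare (5′×2.5′, letters a–x): 0.6382/0.0833333 → 7 → h, 0.5942/0.0416667 → 14 → o; chars ho.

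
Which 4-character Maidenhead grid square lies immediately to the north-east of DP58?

Longitude square 5; +1 → 6.
Latitude square 8; +1 → 9.

DP69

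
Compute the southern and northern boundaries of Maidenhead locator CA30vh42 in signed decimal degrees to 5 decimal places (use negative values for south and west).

Field C=2, A=0: +2·20° lon, +0·10° lat → SW at lon -140°, lat -90°.
Square 3, 0: +3·2° lon, +0·1° lat → SW at lon -134°, lat -90°.
Subsquare v=21, h=7: +21·0.0833333° lon, +7·0.0416667° lat → SW at lon -132.25°, lat -89.7083°.
Extended square 4, 2: +4·0.00833333° lon, +2·0.00416667° lat → SW at lon -132.217°, lat -89.7°.
Cell spans 0.00833333° lon × 0.00416667° lat.
south -89.70000, north -89.69583.

-89.70000, -89.69583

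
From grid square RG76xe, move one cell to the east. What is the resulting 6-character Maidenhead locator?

RG86ae

Longitude subsquare x = 23; +1 → 24, wraps to 0 = a, carry into square.
Longitude square 7; +1 → 8.
The latitude characters are unchanged.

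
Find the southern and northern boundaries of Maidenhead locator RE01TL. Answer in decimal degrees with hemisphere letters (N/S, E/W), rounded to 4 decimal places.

48.5417° S, 48.5000° S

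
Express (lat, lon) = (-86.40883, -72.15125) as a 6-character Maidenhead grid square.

FA33wo

Shift to the Maidenhead origin (180°W, 90°S): lon 107.8487, lat 3.5912.
Field: lon ⌊107.8487/20⌋ = 5 → F; lat ⌊3.5912/10⌋ = 0 → A.
Square: lon ⌊7.8487/2⌋ = 3; lat ⌊3.5912/1⌋ = 3.
Subsquare: lon ⌊1.8487/0.0833333⌋ = 22 → w; lat ⌊0.5912/0.0416667⌋ = 14 → o.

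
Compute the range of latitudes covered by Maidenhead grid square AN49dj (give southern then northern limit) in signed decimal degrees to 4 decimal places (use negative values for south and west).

49.3750, 49.4167

Field A=0, N=13: +0·20° lon, +13·10° lat → SW at lon -180°, lat 40°.
Square 4, 9: +4·2° lon, +9·1° lat → SW at lon -172°, lat 49°.
Subsquare d=3, j=9: +3·0.0833333° lon, +9·0.0416667° lat → SW at lon -171.75°, lat 49.375°.
Cell spans 0.0833333° lon × 0.0416667° lat.
south 49.3750, north 49.4167.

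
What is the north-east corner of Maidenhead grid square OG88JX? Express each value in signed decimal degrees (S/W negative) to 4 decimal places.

-21.0000, 116.8333

Field O=14, G=6: +14·20° lon, +6·10° lat → SW at lon 100°, lat -30°.
Square 8, 8: +8·2° lon, +8·1° lat → SW at lon 116°, lat -22°.
Subsquare j=9, x=23: +9·0.0833333° lon, +23·0.0416667° lat → SW at lon 116.75°, lat -21.0417°.
Cell spans 0.0833333° lon × 0.0416667° lat. NE corner is SW corner plus one full cell.
latitude -21.0000, longitude 116.8333.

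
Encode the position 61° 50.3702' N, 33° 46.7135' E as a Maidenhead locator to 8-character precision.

Offset from 180°W / 90°S: lon 213.77856°, lat 151.83950°.
Field (20°×10°, letters A–R): lon ⌊213.77856/20⌋ = 10 → K; lat ⌊151.83950/10⌋ = 15 → P.
Square (2°×1°, digits 0–9): lon ⌊13.77856/2⌋ = 6; lat ⌊1.83950/1⌋ = 1.
Subsquare (5′×2.5′, letters a–x): lon ⌊1.77856/0.0833333⌋ = 21 → v; lat ⌊0.83950/0.0416667⌋ = 20 → u.
Extended square (30″×15″, digits 0–9): lon ⌊0.02856/0.00833333⌋ = 3; lat ⌊0.00617/0.00416667⌋ = 1.

KP61vu31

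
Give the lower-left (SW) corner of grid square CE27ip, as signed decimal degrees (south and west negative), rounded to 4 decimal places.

Field C=2, E=4: +2·20° lon, +4·10° lat → SW at lon -140°, lat -50°.
Square 2, 7: +2·2° lon, +7·1° lat → SW at lon -136°, lat -43°.
Subsquare i=8, p=15: +8·0.0833333° lon, +15·0.0416667° lat → SW at lon -135.333°, lat -42.375°.
latitude -42.3750, longitude -135.3333.

-42.3750, -135.3333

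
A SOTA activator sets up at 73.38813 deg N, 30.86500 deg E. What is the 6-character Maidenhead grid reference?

Offset from 180°W / 90°S: lon 210.8650°, lat 163.3881°.
Field (20°×10°, letters A–R): lon ⌊210.8650/20⌋ = 10 → K; lat ⌊163.3881/10⌋ = 16 → Q.
Square (2°×1°, digits 0–9): lon ⌊10.8650/2⌋ = 5; lat ⌊3.3881/1⌋ = 3.
Subsquare (5′×2.5′, letters a–x): lon ⌊0.8650/0.0833333⌋ = 10 → k; lat ⌊0.3881/0.0416667⌋ = 9 → j.

KQ53kj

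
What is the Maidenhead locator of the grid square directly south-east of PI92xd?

QI02ac

Longitude subsquare x = 23; +1 → 24, wraps to 0 = a, carry into square.
Longitude square 9; +1 → 10, wraps to 0, carry into field.
Longitude field P = 15; +1 → 16 = Q.
Latitude subsquare d = 3; −1 → 2 = c.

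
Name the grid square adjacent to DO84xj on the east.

Longitude subsquare x = 23; +1 → 24, wraps to 0 = a, carry into square.
Longitude square 8; +1 → 9.
The latitude characters are unchanged.

DO94aj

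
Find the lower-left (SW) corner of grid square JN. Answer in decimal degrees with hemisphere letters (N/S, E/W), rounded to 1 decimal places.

40.0° N, 0.0° E

Field J=9, N=13: +9·20° lon, +13·10° lat → SW at lon 0°, lat 40°.
latitude 40.0° N, longitude 0.0° E.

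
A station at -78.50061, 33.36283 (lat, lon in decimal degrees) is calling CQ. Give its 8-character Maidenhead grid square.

Offset from 180°W / 90°S: lon 213.36283°, lat 11.49939°.
Field (20°×10°, letters A–R): lon ⌊213.36283/20⌋ = 10 → K; lat ⌊11.49939/10⌋ = 1 → B.
Square (2°×1°, digits 0–9): lon ⌊13.36283/2⌋ = 6; lat ⌊1.49939/1⌋ = 1.
Subsquare (5′×2.5′, letters a–x): lon ⌊1.36283/0.0833333⌋ = 16 → q; lat ⌊0.49939/0.0416667⌋ = 11 → l.
Extended square (30″×15″, digits 0–9): lon ⌊0.02950/0.00833333⌋ = 3; lat ⌊0.04106/0.00416667⌋ = 9.

KB61ql39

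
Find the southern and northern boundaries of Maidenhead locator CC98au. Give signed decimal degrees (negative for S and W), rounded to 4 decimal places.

-61.1667, -61.1250

Field C=2, C=2: +2·20° lon, +2·10° lat → SW at lon -140°, lat -70°.
Square 9, 8: +9·2° lon, +8·1° lat → SW at lon -122°, lat -62°.
Subsquare a=0, u=20: +0·0.0833333° lon, +20·0.0416667° lat → SW at lon -122°, lat -61.1667°.
Cell spans 0.0833333° lon × 0.0416667° lat.
south -61.1667, north -61.1250.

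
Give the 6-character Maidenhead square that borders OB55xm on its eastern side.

OB65am

Longitude subsquare x = 23; +1 → 24, wraps to 0 = a, carry into square.
Longitude square 5; +1 → 6.
The latitude characters are unchanged.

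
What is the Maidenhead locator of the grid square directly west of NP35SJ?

NP35rj

Longitude subsquare s = 18; −1 → 17 = r.
The latitude characters are unchanged.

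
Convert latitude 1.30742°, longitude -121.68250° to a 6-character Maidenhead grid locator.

Add 180° to longitude and 90° to latitude: 58.3175, 91.3074.
Field: 58.3175/20 → 2 → C, 91.3074/10 → 9 → J; chars CJ.
Square: 18.3175/2 → 9, 1.3074/1 → 1; chars 91.
Subsquare: 0.3175/0.0833333 → 3 → d, 0.3074/0.0416667 → 7 → h; chars dh.

CJ91dh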